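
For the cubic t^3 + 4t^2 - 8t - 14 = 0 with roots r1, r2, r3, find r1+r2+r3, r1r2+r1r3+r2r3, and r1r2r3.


Monic cubic t^3+bt^2+ct+d=0: sum=-b, pairwise sum=c, product=-d.
b=4, c=-8, d=-14
r1+r2+r3 = -4
r1r2+r1r3+r2r3 = -8
r1r2r3 = 14


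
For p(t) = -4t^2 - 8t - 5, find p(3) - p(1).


p(3) = -65
p(1) = -17
p(3) - p(1) = -65 + 17 = -48


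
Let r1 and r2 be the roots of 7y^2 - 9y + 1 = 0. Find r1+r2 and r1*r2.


For ay^2+by+c=0: sum = -b/a, product = c/a.
a=7, b=-9, c=1
Sum = -(-9)/7 = 9/7
Product = (1)/7 = 1/7


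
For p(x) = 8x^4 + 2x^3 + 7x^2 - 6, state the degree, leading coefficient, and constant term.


Highest power of x is 4, with coefficient 8. Constant term is -6.
Degree = 4, leading coefficient = 8, constant term = -6


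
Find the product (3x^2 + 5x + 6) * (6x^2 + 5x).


Distribute each term of the first polynomial:
  (3x^2)(6x^2 + 5x) = 18x^4 + 15x^3
  (5x)(6x^2 + 5x) = 30x^3 + 25x^2
  (6)(6x^2 + 5x) = 36x^2 + 30x
Sum: 18x^4 + 45x^3 + 61x^2 + 30x


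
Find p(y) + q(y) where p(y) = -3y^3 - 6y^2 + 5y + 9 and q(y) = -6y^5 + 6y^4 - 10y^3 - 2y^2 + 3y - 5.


Align terms by degree and add:
  -3y^3 - 6y^2 + 5y + 9
  -6y^5 + 6y^4 - 10y^3 - 2y^2 + 3y - 5
= -6y^5 + 6y^4 - 13y^3 - 8y^2 + 8y + 4


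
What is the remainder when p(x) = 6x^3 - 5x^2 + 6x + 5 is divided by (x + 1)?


By the Remainder Theorem, the remainder equals p(-1):
  6*(-1)^3 = -6
  -5*(-1)^2 = -5
  6*(-1)^1 = -6
  constant: 5
Sum: -6 - 5 - 6 + 5 = -12


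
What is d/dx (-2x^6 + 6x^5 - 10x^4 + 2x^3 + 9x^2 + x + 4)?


Apply the power rule term by term:
  d/dx(-2x^6) = -12x^5
  d/dx(6x^5) = 30x^4
  d/dx(-10x^4) = -40x^3
  d/dx(2x^3) = 6x^2
  d/dx(9x^2) = 18x
  d/dx(x) = 1
  d/dx(4) = 0
p'(x) = -12x^5 + 30x^4 - 40x^3 + 6x^2 + 18x + 1


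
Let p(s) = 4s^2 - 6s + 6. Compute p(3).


Using direct substitution:
  4 * (3)^2 = 36
  -6 * (3)^1 = -18
  constant: 6
Sum = 36 - 18 + 6 = 24


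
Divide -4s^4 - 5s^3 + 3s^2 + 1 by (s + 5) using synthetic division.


Synthetic division with c = -5. Coefficients: -4, -5, 3, 0, 1
Bring down -4.
  -4 * -5 = 20; 20 - 5 = 15
  15 * -5 = -75; -75 + 3 = -72
  -72 * -5 = 360; 360 + 0 = 360
  360 * -5 = -1800; -1800 + 1 = -1799
Quotient: -4s^3 + 15s^2 - 72s + 360, Remainder: -1799


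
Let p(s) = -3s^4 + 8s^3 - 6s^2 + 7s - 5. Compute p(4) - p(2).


p(4) = -329
p(2) = 1
p(4) - p(2) = -329 - 1 = -330


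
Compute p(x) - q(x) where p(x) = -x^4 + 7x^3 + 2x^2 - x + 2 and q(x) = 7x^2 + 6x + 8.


Distribute the minus sign:
  (-x^4 + 7x^3 + 2x^2 - x + 2)
- (7x^2 + 6x + 8)
Negate second polynomial: -7x^2 - 6x - 8
Add: -x^4 + 7x^3 - 5x^2 - 7x - 6


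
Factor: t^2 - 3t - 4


Roots satisfy r1 + r2 = -b/a = 3 and r1*r2 = c/a = -4.
So r1 = -1, r2 = 4.
t^2 - 3t - 4 = (t - r1)(t - r2) = (t + 1)(t - 4)


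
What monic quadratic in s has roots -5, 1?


p(s) = (s + 5)(s - 1)
Expand: s^2 + 4s - 5


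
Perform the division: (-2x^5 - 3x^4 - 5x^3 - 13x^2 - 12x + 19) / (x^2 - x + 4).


(-2x^5 - 3x^4 - 5x^3 - 13x^2 - 12x + 19) / (x^2 - x + 4)
Step 1: -2x^3 * (x^2 - x + 4) = -2x^5 + 2x^4 - 8x^3; subtract.
Step 2: -5x^2 * (x^2 - x + 4) = -5x^4 + 5x^3 - 20x^2; subtract.
Step 3: -2x * (x^2 - x + 4) = -2x^3 + 2x^2 - 8x; subtract.
Step 4: 5 * (x^2 - x + 4) = 5x^2 - 5x + 20; subtract.
Quotient: -2x^3 - 5x^2 - 2x + 5, Remainder: x - 1


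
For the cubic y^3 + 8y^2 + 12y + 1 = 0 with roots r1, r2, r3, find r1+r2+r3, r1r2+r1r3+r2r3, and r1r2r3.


Monic cubic y^3+by^2+cy+d=0: sum=-b, pairwise sum=c, product=-d.
b=8, c=12, d=1
r1+r2+r3 = -8
r1r2+r1r3+r2r3 = 12
r1r2r3 = -1


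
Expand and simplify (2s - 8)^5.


Expand (2s - 8)^5 by repeated multiplication:
  (2s - 8)^2 = 4s^2 - 32s + 64
  (2s - 8)^3 = 8s^3 - 96s^2 + 384s - 512
  (2s - 8)^4 = 16s^4 - 256s^3 + 1536s^2 - 4096s + 4096
= 32s^5 - 640s^4 + 5120s^3 - 20480s^2 + 40960s - 32768


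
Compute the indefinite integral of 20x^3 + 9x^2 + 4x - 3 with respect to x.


Reverse power rule on each term:
  ∫ 20x^3 dx = 5x^4
  ∫ 9x^2 dx = 3x^3
  ∫ 4x dx = 2x^2
  ∫ -3 dx = -3x
F(x) = 5x^4 + 3x^3 + 2x^2 - 3x + C


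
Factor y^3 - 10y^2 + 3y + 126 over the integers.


Try integer roots (divisors of 126). y=6: p(6)=0.
Divide out (y - 6): quotient is y^2 - 4y - 21.
Factor the quadratic: (y - 7)(y + 3)
Result: (y - 6)(y - 7)(y + 3)


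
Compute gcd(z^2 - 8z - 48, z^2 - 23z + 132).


Factor each:
  z^2 - 8z - 48 = (z - 12)(z + 4)
  z^2 - 23z + 132 = (z - 12)(z - 11)
Common monic factor: z - 12


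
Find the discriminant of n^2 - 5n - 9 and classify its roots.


D = b^2 - 4ac = (-5)^2 - 4(1)(-9) = 25 + 36 = 61
Since D > 0: two distinct irrational roots


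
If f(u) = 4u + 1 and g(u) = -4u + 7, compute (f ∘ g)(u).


Substitute g(u) into f:
f(g(u)) = 4*(-4u + 7) + 1
Expand and combine: -16u + 29


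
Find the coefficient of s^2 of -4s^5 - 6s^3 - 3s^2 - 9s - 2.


Read off the coefficient of s^2: -3


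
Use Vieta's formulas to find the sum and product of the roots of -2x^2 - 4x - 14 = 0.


For ax^2+bx+c=0: sum = -b/a, product = c/a.
a=-2, b=-4, c=-14
Sum = -(-4)/-2 = -2
Product = (-14)/-2 = 7


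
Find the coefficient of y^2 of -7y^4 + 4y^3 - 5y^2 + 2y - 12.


Read off the coefficient of y^2: -5


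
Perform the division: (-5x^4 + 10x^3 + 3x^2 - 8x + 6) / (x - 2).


(-5x^4 + 10x^3 + 3x^2 - 8x + 6) / (x - 2)
Step 1: -5x^3 * (x - 2) = -5x^4 + 10x^3; subtract.
Step 2: 0 * (x - 2) = 0; subtract.
Step 3: 3x * (x - 2) = 3x^2 - 6x; subtract.
Step 4: -2 * (x - 2) = -2x + 4; subtract.
Quotient: -5x^3 + 3x - 2, Remainder: 2


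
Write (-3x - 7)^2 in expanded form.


Expand (-3x - 7)^2 by repeated multiplication:
= 9x^2 + 42x + 49


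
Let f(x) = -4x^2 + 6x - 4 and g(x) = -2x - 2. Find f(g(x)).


Substitute g(x) into f:
f(g(x)) = -4*(-2x - 2)^2 + 6*(-2x - 2) + (-4)
(-2x - 2)^2 = 4x^2 + 8x + 4
Expand and combine: -16x^2 - 44x - 32


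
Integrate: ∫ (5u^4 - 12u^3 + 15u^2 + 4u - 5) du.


Reverse power rule on each term:
  ∫ 5u^4 du = u^5
  ∫ -12u^3 du = -3u^4
  ∫ 15u^2 du = 5u^3
  ∫ 4u du = 2u^2
  ∫ -5 du = -5u
F(u) = u^5 - 3u^4 + 5u^3 + 2u^2 - 5u + C


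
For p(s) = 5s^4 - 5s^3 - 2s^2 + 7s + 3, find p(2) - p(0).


p(2) = 49
p(0) = 3
p(2) - p(0) = 49 - 3 = 46


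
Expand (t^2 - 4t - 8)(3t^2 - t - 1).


Distribute each term of the first polynomial:
  (t^2)(3t^2 - t - 1) = 3t^4 - t^3 - t^2
  (-4t)(3t^2 - t - 1) = -12t^3 + 4t^2 + 4t
  (-8)(3t^2 - t - 1) = -24t^2 + 8t + 8
Sum: 3t^4 - 13t^3 - 21t^2 + 12t + 8


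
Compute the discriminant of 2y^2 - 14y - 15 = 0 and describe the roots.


D = b^2 - 4ac = (-14)^2 - 4(2)(-15) = 196 + 120 = 316
Since D > 0: two distinct irrational roots


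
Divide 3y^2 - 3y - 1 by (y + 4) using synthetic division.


Synthetic division with c = -4. Coefficients: 3, -3, -1
Bring down 3.
  3 * -4 = -12; -12 - 3 = -15
  -15 * -4 = 60; 60 - 1 = 59
Quotient: 3y - 15, Remainder: 59


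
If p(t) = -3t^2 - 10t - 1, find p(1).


Using direct substitution:
  -3 * (1)^2 = -3
  -10 * (1)^1 = -10
  constant: -1
Sum = -3 - 10 - 1 = -14


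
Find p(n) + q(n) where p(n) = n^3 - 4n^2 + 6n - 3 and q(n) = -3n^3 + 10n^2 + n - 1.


Align terms by degree and add:
  n^3 - 4n^2 + 6n - 3
  -3n^3 + 10n^2 + n - 1
= -2n^3 + 6n^2 + 7n - 4


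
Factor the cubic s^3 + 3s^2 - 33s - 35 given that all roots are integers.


Try integer roots (divisors of -35). s=-1: p(-1)=0.
Divide out (s + 1): quotient is s^2 + 2s - 35.
Factor the quadratic: (s + 7)(s - 5)
Result: (s + 1)(s + 7)(s - 5)


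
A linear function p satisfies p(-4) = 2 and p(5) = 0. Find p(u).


p(u) = mu + b. Using p(-4)=2, p(5)=0:
m = (2)/(-4 - 5) = 2/-9 = -2/9
b = 2 - m*(-4) = 2 - 8/9 = 10/9
p(u) = -(2/9)u + (10/9)


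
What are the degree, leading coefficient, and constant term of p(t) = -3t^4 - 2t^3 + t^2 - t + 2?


Highest power of t is 4, with coefficient -3. Constant term is 2.
Degree = 4, leading coefficient = -3, constant term = 2


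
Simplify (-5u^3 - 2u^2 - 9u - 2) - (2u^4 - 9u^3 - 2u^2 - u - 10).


Distribute the minus sign:
  (-5u^3 - 2u^2 - 9u - 2)
- (2u^4 - 9u^3 - 2u^2 - u - 10)
Negate second polynomial: -2u^4 + 9u^3 + 2u^2 + u + 10
Add: -2u^4 + 4u^3 - 8u + 8


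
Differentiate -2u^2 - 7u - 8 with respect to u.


Apply the power rule term by term:
  d/du(-2u^2) = -4u
  d/du(-7u) = -7
  d/du(-8) = 0
p'(u) = -4u - 7


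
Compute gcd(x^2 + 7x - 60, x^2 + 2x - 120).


Factor each:
  x^2 + 7x - 60 = (x + 12)(x - 5)
  x^2 + 2x - 120 = (x + 12)(x - 10)
Common monic factor: x + 12


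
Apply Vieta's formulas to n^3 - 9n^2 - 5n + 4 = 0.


Monic cubic n^3+bn^2+cn+d=0: sum=-b, pairwise sum=c, product=-d.
b=-9, c=-5, d=4
r1+r2+r3 = 9
r1r2+r1r3+r2r3 = -5
r1r2r3 = -4


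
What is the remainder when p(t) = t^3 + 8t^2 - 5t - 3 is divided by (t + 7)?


By the Remainder Theorem, the remainder equals p(-7):
  1*(-7)^3 = -343
  8*(-7)^2 = 392
  -5*(-7)^1 = 35
  constant: -3
Sum: -343 + 392 + 35 - 3 = 81


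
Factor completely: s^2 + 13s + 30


Roots satisfy r1 + r2 = -b/a = -13 and r1*r2 = c/a = 30.
So r1 = -10, r2 = -3.
s^2 + 13s + 30 = (s - r1)(s - r2) = (s + 10)(s + 3)


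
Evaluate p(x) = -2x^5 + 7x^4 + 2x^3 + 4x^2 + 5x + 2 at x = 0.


Using direct substitution:
  -2 * (0)^5 = 0
  7 * (0)^4 = 0
  2 * (0)^3 = 0
  4 * (0)^2 = 0
  5 * (0)^1 = 0
  constant: 2
Sum = 0 + 0 + 0 + 0 + 0 + 2 = 2


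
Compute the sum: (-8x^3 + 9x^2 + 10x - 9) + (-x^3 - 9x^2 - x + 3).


Align terms by degree and add:
  -8x^3 + 9x^2 + 10x - 9
  -x^3 - 9x^2 - x + 3
= -9x^3 + 9x - 6


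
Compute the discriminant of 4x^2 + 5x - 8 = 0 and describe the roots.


D = b^2 - 4ac = (5)^2 - 4(4)(-8) = 25 + 128 = 153
Since D > 0: two distinct irrational roots


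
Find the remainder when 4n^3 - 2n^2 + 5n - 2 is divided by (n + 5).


By the Remainder Theorem, the remainder equals p(-5):
  4*(-5)^3 = -500
  -2*(-5)^2 = -50
  5*(-5)^1 = -25
  constant: -2
Sum: -500 - 50 - 25 - 2 = -577


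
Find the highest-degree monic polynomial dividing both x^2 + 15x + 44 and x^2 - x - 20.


Factor each:
  x^2 + 15x + 44 = (x + 4)(x + 11)
  x^2 - x - 20 = (x + 4)(x - 5)
Common monic factor: x + 4


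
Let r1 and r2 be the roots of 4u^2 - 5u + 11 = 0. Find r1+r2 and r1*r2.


For au^2+bu+c=0: sum = -b/a, product = c/a.
a=4, b=-5, c=11
Sum = -(-5)/4 = 5/4
Product = (11)/4 = 11/4


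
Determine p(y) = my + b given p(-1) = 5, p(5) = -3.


p(y) = my + b. Using p(-1)=5, p(5)=-3:
m = (5 + 3)/(-1 - 5) = 8/-6 = -4/3
b = 5 - m*(-1) = 5 - 4/3 = 11/3
p(y) = -(4/3)y + (11/3)


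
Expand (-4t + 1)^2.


Expand (-4t + 1)^2 by repeated multiplication:
= 16t^2 - 8t + 1


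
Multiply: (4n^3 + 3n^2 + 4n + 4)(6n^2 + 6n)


Distribute each term of the first polynomial:
  (4n^3)(6n^2 + 6n) = 24n^5 + 24n^4
  (3n^2)(6n^2 + 6n) = 18n^4 + 18n^3
  (4n)(6n^2 + 6n) = 24n^3 + 24n^2
  (4)(6n^2 + 6n) = 24n^2 + 24n
Sum: 24n^5 + 42n^4 + 42n^3 + 48n^2 + 24n


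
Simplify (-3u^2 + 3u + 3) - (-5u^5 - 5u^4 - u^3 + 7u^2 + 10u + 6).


Distribute the minus sign:
  (-3u^2 + 3u + 3)
- (-5u^5 - 5u^4 - u^3 + 7u^2 + 10u + 6)
Negate second polynomial: 5u^5 + 5u^4 + u^3 - 7u^2 - 10u - 6
Add: 5u^5 + 5u^4 + u^3 - 10u^2 - 7u - 3


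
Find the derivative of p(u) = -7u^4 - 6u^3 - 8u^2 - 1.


Apply the power rule term by term:
  d/du(-7u^4) = -28u^3
  d/du(-6u^3) = -18u^2
  d/du(-8u^2) = -16u
  d/du(-1) = 0
p'(u) = -28u^3 - 18u^2 - 16u


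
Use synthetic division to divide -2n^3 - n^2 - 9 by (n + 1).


Synthetic division with c = -1. Coefficients: -2, -1, 0, -9
Bring down -2.
  -2 * -1 = 2; 2 - 1 = 1
  1 * -1 = -1; -1 + 0 = -1
  -1 * -1 = 1; 1 - 9 = -8
Quotient: -2n^2 + n - 1, Remainder: -8


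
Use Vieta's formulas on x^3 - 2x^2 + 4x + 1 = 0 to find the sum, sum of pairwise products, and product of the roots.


Monic cubic x^3+bx^2+cx+d=0: sum=-b, pairwise sum=c, product=-d.
b=-2, c=4, d=1
r1+r2+r3 = 2
r1r2+r1r3+r2r3 = 4
r1r2r3 = -1


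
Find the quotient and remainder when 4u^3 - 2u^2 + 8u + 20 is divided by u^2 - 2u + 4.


(4u^3 - 2u^2 + 8u + 20) / (u^2 - 2u + 4)
Step 1: 4u * (u^2 - 2u + 4) = 4u^3 - 8u^2 + 16u; subtract.
Step 2: 6 * (u^2 - 2u + 4) = 6u^2 - 12u + 24; subtract.
Quotient: 4u + 6, Remainder: 4u - 4


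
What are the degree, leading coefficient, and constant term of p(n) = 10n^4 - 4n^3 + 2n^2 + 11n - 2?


Highest power of n is 4, with coefficient 10. Constant term is -2.
Degree = 4, leading coefficient = 10, constant term = -2


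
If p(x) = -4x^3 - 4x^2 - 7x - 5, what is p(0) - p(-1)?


p(0) = -5
p(-1) = 2
p(0) - p(-1) = -5 - 2 = -7


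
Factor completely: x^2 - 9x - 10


Roots satisfy r1 + r2 = -b/a = 9 and r1*r2 = c/a = -10.
So r1 = 10, r2 = -1.
x^2 - 9x - 10 = (x - r1)(x - r2) = (x - 10)(x + 1)


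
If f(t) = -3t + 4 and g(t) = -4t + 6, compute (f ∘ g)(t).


Substitute g(t) into f:
f(g(t)) = -3*(-4t + 6) + 4
Expand and combine: 12t - 14


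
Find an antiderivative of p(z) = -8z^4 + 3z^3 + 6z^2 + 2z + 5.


Reverse power rule on each term:
  ∫ -8z^4 dz = -(8/5)z^5
  ∫ 3z^3 dz = (3/4)z^4
  ∫ 6z^2 dz = 2z^3
  ∫ 2z dz = z^2
  ∫ 5 dz = 5z
F(z) = -(8/5)z^5 + (3/4)z^4 + 2z^3 + z^2 + 5z + C


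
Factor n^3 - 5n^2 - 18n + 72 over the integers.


Try integer roots (divisors of 72). n=3: p(3)=0.
Divide out (n - 3): quotient is n^2 - 2n - 24.
Factor the quadratic: (n - 6)(n + 4)
Result: (n - 3)(n - 6)(n + 4)


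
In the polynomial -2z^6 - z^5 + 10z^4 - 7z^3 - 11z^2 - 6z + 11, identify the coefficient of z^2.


Read off the coefficient of z^2: -11


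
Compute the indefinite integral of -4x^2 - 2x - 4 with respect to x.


Reverse power rule on each term:
  ∫ -4x^2 dx = -(4/3)x^3
  ∫ -2x dx = -x^2
  ∫ -4 dx = -4x
F(x) = -(4/3)x^3 - x^2 - 4x + C


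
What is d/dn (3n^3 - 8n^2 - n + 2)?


Apply the power rule term by term:
  d/dn(3n^3) = 9n^2
  d/dn(-8n^2) = -16n
  d/dn(-n) = -1
  d/dn(2) = 0
p'(n) = 9n^2 - 16n - 1


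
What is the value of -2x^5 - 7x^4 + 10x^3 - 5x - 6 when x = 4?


Using direct substitution:
  -2 * (4)^5 = -2048
  -7 * (4)^4 = -1792
  10 * (4)^3 = 640
  0 * (4)^2 = 0
  -5 * (4)^1 = -20
  constant: -6
Sum = -2048 - 1792 + 640 + 0 - 20 - 6 = -3226


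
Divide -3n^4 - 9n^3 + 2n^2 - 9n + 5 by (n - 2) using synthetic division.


Synthetic division with c = 2. Coefficients: -3, -9, 2, -9, 5
Bring down -3.
  -3 * 2 = -6; -6 - 9 = -15
  -15 * 2 = -30; -30 + 2 = -28
  -28 * 2 = -56; -56 - 9 = -65
  -65 * 2 = -130; -130 + 5 = -125
Quotient: -3n^3 - 15n^2 - 28n - 65, Remainder: -125


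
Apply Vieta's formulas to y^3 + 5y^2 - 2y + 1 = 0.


Monic cubic y^3+by^2+cy+d=0: sum=-b, pairwise sum=c, product=-d.
b=5, c=-2, d=1
r1+r2+r3 = -5
r1r2+r1r3+r2r3 = -2
r1r2r3 = -1


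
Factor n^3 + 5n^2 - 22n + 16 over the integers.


Try integer roots (divisors of 16). n=2: p(2)=0.
Divide out (n - 2): quotient is n^2 + 7n - 8.
Factor the quadratic: (n + 8)(n - 1)
Result: (n - 2)(n + 8)(n - 1)


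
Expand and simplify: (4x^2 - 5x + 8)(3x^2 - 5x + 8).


Distribute each term of the first polynomial:
  (4x^2)(3x^2 - 5x + 8) = 12x^4 - 20x^3 + 32x^2
  (-5x)(3x^2 - 5x + 8) = -15x^3 + 25x^2 - 40x
  (8)(3x^2 - 5x + 8) = 24x^2 - 40x + 64
Sum: 12x^4 - 35x^3 + 81x^2 - 80x + 64


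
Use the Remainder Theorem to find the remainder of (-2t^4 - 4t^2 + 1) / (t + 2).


By the Remainder Theorem, the remainder equals p(-2):
  -2*(-2)^4 = -32
  0*(-2)^3 = 0
  -4*(-2)^2 = -16
  0*(-2)^1 = 0
  constant: 1
Sum: -32 + 0 - 16 + 0 + 1 = -47


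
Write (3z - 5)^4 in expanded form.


Expand (3z - 5)^4 by repeated multiplication:
  (3z - 5)^2 = 9z^2 - 30z + 25
  (3z - 5)^3 = 27z^3 - 135z^2 + 225z - 125
= 81z^4 - 540z^3 + 1350z^2 - 1500z + 625


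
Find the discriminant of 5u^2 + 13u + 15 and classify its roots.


D = b^2 - 4ac = (13)^2 - 4(5)(15) = 169 - 300 = -131
Since D < 0: two complex conjugate roots (no real roots)


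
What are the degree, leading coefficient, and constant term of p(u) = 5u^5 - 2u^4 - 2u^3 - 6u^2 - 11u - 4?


Highest power of u is 5, with coefficient 5. Constant term is -4.
Degree = 5, leading coefficient = 5, constant term = -4


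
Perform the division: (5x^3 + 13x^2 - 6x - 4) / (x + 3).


(5x^3 + 13x^2 - 6x - 4) / (x + 3)
Step 1: 5x^2 * (x + 3) = 5x^3 + 15x^2; subtract.
Step 2: -2x * (x + 3) = -2x^2 - 6x; subtract.
Step 3: 0 * (x + 3) = 0; subtract.
Quotient: 5x^2 - 2x, Remainder: -4


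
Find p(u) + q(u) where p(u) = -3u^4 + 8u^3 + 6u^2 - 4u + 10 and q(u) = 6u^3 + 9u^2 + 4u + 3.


Align terms by degree and add:
  -3u^4 + 8u^3 + 6u^2 - 4u + 10
+ 6u^3 + 9u^2 + 4u + 3
= -3u^4 + 14u^3 + 15u^2 + 13


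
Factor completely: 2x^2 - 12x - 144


Roots satisfy r1 + r2 = -b/a = 6 and r1*r2 = c/a = -72.
So r1 = -6, r2 = 12.
2x^2 - 12x - 144 = 2(x - r1)(x - r2) = 2(x + 6)(x - 12)


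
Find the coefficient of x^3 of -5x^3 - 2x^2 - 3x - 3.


Read off the coefficient of x^3: -5


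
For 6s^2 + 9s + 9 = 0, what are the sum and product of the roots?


For as^2+bs+c=0: sum = -b/a, product = c/a.
a=6, b=9, c=9
Sum = -(9)/6 = -3/2
Product = (9)/6 = 3/2


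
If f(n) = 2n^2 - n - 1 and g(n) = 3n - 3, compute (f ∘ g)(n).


Substitute g(n) into f:
f(g(n)) = 2*(3n - 3)^2 + (-1)*(3n - 3) + (-1)
(3n - 3)^2 = 9n^2 - 18n + 9
Expand and combine: 18n^2 - 39n + 20


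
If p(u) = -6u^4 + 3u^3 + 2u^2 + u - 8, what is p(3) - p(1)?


p(3) = -392
p(1) = -8
p(3) - p(1) = -392 + 8 = -384


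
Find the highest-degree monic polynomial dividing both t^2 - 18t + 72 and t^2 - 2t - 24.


Factor each:
  t^2 - 18t + 72 = (t - 6)(t - 12)
  t^2 - 2t - 24 = (t - 6)(t + 4)
Common monic factor: t - 6


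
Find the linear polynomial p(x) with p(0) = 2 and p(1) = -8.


p(x) = mx + b. Using p(0)=2, p(1)=-8:
m = (2 + 8)/(0 - 1) = 10/-1 = -10
b = 2 - m*(0) = 2 = 2
p(x) = -10x + 2


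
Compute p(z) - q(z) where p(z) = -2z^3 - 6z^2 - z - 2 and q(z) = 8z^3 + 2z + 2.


Distribute the minus sign:
  (-2z^3 - 6z^2 - z - 2)
- (8z^3 + 2z + 2)
Negate second polynomial: -8z^3 - 2z - 2
Add: -10z^3 - 6z^2 - 3z - 4


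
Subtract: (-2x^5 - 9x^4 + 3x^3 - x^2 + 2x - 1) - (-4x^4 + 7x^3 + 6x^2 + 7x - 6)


Distribute the minus sign:
  (-2x^5 - 9x^4 + 3x^3 - x^2 + 2x - 1)
- (-4x^4 + 7x^3 + 6x^2 + 7x - 6)
Negate second polynomial: 4x^4 - 7x^3 - 6x^2 - 7x + 6
Add: -2x^5 - 5x^4 - 4x^3 - 7x^2 - 5x + 5


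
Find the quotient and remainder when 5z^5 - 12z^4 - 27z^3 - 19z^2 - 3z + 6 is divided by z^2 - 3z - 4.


(5z^5 - 12z^4 - 27z^3 - 19z^2 - 3z + 6) / (z^2 - 3z - 4)
Step 1: 5z^3 * (z^2 - 3z - 4) = 5z^5 - 15z^4 - 20z^3; subtract.
Step 2: 3z^2 * (z^2 - 3z - 4) = 3z^4 - 9z^3 - 12z^2; subtract.
Step 3: 2z * (z^2 - 3z - 4) = 2z^3 - 6z^2 - 8z; subtract.
Step 4: -1 * (z^2 - 3z - 4) = -z^2 + 3z + 4; subtract.
Quotient: 5z^3 + 3z^2 + 2z - 1, Remainder: 2z + 2


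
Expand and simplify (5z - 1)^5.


Expand (5z - 1)^5 by repeated multiplication:
  (5z - 1)^2 = 25z^2 - 10z + 1
  (5z - 1)^3 = 125z^3 - 75z^2 + 15z - 1
  (5z - 1)^4 = 625z^4 - 500z^3 + 150z^2 - 20z + 1
= 3125z^5 - 3125z^4 + 1250z^3 - 250z^2 + 25z - 1


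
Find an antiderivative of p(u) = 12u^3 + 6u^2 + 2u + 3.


Reverse power rule on each term:
  ∫ 12u^3 du = 3u^4
  ∫ 6u^2 du = 2u^3
  ∫ 2u du = u^2
  ∫ 3 du = 3u
F(u) = 3u^4 + 2u^3 + u^2 + 3u + C


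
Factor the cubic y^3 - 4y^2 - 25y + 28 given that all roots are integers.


Try integer roots (divisors of 28). y=1: p(1)=0.
Divide out (y - 1): quotient is y^2 - 3y - 28.
Factor the quadratic: (y + 4)(y - 7)
Result: (y - 1)(y + 4)(y - 7)


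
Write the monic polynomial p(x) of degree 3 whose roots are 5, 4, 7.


p(x) = (x - 5)(x - 4)(x - 7)
Expand: x^3 - 16x^2 + 83x - 140


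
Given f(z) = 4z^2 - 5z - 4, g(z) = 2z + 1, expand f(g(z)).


Substitute g(z) into f:
f(g(z)) = 4*(2z + 1)^2 + (-5)*(2z + 1) + (-4)
(2z + 1)^2 = 4z^2 + 4z + 1
Expand and combine: 16z^2 + 6z - 5


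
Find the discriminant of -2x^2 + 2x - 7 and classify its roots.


D = b^2 - 4ac = (2)^2 - 4(-2)(-7) = 4 - 56 = -52
Since D < 0: two complex conjugate roots (no real roots)


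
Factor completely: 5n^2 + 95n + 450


Roots satisfy r1 + r2 = -b/a = -19 and r1*r2 = c/a = 90.
So r1 = -9, r2 = -10.
5n^2 + 95n + 450 = 5(n - r1)(n - r2) = 5(n + 9)(n + 10)


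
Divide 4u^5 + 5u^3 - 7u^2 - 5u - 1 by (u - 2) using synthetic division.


Synthetic division with c = 2. Coefficients: 4, 0, 5, -7, -5, -1
Bring down 4.
  4 * 2 = 8; 8 + 0 = 8
  8 * 2 = 16; 16 + 5 = 21
  21 * 2 = 42; 42 - 7 = 35
  35 * 2 = 70; 70 - 5 = 65
  65 * 2 = 130; 130 - 1 = 129
Quotient: 4u^4 + 8u^3 + 21u^2 + 35u + 65, Remainder: 129


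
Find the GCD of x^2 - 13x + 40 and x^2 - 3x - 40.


Factor each:
  x^2 - 13x + 40 = (x - 8)(x - 5)
  x^2 - 3x - 40 = (x - 8)(x + 5)
Common monic factor: x - 8


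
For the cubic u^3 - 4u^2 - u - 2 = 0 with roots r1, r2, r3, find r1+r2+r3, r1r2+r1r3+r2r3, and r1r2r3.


Monic cubic u^3+bu^2+cu+d=0: sum=-b, pairwise sum=c, product=-d.
b=-4, c=-1, d=-2
r1+r2+r3 = 4
r1r2+r1r3+r2r3 = -1
r1r2r3 = 2


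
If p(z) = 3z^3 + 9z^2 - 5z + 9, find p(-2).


Using direct substitution:
  3 * (-2)^3 = -24
  9 * (-2)^2 = 36
  -5 * (-2)^1 = 10
  constant: 9
Sum = -24 + 36 + 10 + 9 = 31


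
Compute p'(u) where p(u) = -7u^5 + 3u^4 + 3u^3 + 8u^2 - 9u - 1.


Apply the power rule term by term:
  d/du(-7u^5) = -35u^4
  d/du(3u^4) = 12u^3
  d/du(3u^3) = 9u^2
  d/du(8u^2) = 16u
  d/du(-9u) = -9
  d/du(-1) = 0
p'(u) = -35u^4 + 12u^3 + 9u^2 + 16u - 9


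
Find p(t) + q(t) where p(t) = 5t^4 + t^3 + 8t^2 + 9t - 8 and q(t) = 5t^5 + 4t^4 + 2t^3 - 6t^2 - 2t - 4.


Align terms by degree and add:
  5t^4 + t^3 + 8t^2 + 9t - 8
+ 5t^5 + 4t^4 + 2t^3 - 6t^2 - 2t - 4
= 5t^5 + 9t^4 + 3t^3 + 2t^2 + 7t - 12


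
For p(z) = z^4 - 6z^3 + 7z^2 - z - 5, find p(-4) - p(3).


p(-4) = 751
p(3) = -26
p(-4) - p(3) = 751 + 26 = 777


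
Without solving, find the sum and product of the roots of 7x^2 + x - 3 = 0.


For ax^2+bx+c=0: sum = -b/a, product = c/a.
a=7, b=1, c=-3
Sum = -(1)/7 = -1/7
Product = (-3)/7 = -3/7


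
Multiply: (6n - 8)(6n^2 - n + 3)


Distribute each term of the first polynomial:
  (6n)(6n^2 - n + 3) = 36n^3 - 6n^2 + 18n
  (-8)(6n^2 - n + 3) = -48n^2 + 8n - 24
Sum: 36n^3 - 54n^2 + 26n - 24


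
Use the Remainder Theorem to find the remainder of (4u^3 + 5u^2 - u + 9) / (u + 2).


By the Remainder Theorem, the remainder equals p(-2):
  4*(-2)^3 = -32
  5*(-2)^2 = 20
  -1*(-2)^1 = 2
  constant: 9
Sum: -32 + 20 + 2 + 9 = -1


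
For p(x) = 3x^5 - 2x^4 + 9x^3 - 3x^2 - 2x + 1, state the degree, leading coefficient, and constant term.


Highest power of x is 5, with coefficient 3. Constant term is 1.
Degree = 5, leading coefficient = 3, constant term = 1


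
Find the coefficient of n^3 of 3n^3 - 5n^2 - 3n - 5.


Read off the coefficient of n^3: 3


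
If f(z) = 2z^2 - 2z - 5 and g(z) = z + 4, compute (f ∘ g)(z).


Substitute g(z) into f:
f(g(z)) = 2*(z + 4)^2 + (-2)*(z + 4) + (-5)
(z + 4)^2 = z^2 + 8z + 16
Expand and combine: 2z^2 + 14z + 19


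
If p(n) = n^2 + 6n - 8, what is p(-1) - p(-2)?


p(-1) = -13
p(-2) = -16
p(-1) - p(-2) = -13 + 16 = 3


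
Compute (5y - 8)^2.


Expand (5y - 8)^2 by repeated multiplication:
= 25y^2 - 80y + 64


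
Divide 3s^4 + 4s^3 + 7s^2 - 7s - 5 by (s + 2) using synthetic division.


Synthetic division with c = -2. Coefficients: 3, 4, 7, -7, -5
Bring down 3.
  3 * -2 = -6; -6 + 4 = -2
  -2 * -2 = 4; 4 + 7 = 11
  11 * -2 = -22; -22 - 7 = -29
  -29 * -2 = 58; 58 - 5 = 53
Quotient: 3s^3 - 2s^2 + 11s - 29, Remainder: 53


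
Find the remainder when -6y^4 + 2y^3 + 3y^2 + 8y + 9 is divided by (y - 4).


By the Remainder Theorem, the remainder equals p(4):
  -6*(4)^4 = -1536
  2*(4)^3 = 128
  3*(4)^2 = 48
  8*(4)^1 = 32
  constant: 9
Sum: -1536 + 128 + 48 + 32 + 9 = -1319


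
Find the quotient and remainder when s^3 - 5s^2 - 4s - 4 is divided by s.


(s^3 - 5s^2 - 4s - 4) / (s)
Step 1: s^2 * (s) = s^3; subtract.
Step 2: -5s * (s) = -5s^2; subtract.
Step 3: -4 * (s) = -4s; subtract.
Quotient: s^2 - 5s - 4, Remainder: -4


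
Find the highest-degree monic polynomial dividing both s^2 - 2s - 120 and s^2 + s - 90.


Factor each:
  s^2 - 2s - 120 = (s + 10)(s - 12)
  s^2 + s - 90 = (s + 10)(s - 9)
Common monic factor: s + 10


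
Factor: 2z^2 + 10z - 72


Roots satisfy r1 + r2 = -b/a = -5 and r1*r2 = c/a = -36.
So r1 = -9, r2 = 4.
2z^2 + 10z - 72 = 2(z - r1)(z - r2) = 2(z + 9)(z - 4)


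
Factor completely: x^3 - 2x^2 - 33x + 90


Try integer roots (divisors of 90). x=-6: p(-6)=0.
Divide out (x + 6): quotient is x^2 - 8x + 15.
Factor the quadratic: (x - 3)(x - 5)
Result: (x + 6)(x - 3)(x - 5)


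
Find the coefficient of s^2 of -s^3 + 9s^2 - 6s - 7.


Read off the coefficient of s^2: 9


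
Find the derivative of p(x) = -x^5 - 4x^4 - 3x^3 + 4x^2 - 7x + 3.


Apply the power rule term by term:
  d/dx(-x^5) = -5x^4
  d/dx(-4x^4) = -16x^3
  d/dx(-3x^3) = -9x^2
  d/dx(4x^2) = 8x
  d/dx(-7x) = -7
  d/dx(3) = 0
p'(x) = -5x^4 - 16x^3 - 9x^2 + 8x - 7


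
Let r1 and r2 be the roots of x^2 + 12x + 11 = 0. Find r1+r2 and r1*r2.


For ax^2+bx+c=0: sum = -b/a, product = c/a.
a=1, b=12, c=11
Sum = -(12)/1 = -12
Product = (11)/1 = 11


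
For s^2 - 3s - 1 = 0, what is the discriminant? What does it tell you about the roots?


D = b^2 - 4ac = (-3)^2 - 4(1)(-1) = 9 + 4 = 13
Since D > 0: two distinct irrational roots


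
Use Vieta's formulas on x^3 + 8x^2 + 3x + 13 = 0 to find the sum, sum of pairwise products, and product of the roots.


Monic cubic x^3+bx^2+cx+d=0: sum=-b, pairwise sum=c, product=-d.
b=8, c=3, d=13
r1+r2+r3 = -8
r1r2+r1r3+r2r3 = 3
r1r2r3 = -13


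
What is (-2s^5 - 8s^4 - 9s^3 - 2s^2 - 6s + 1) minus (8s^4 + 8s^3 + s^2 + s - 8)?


Distribute the minus sign:
  (-2s^5 - 8s^4 - 9s^3 - 2s^2 - 6s + 1)
- (8s^4 + 8s^3 + s^2 + s - 8)
Negate second polynomial: -8s^4 - 8s^3 - s^2 - s + 8
Add: -2s^5 - 16s^4 - 17s^3 - 3s^2 - 7s + 9


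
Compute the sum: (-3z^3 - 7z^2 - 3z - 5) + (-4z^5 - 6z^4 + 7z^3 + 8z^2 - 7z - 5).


Align terms by degree and add:
  -3z^3 - 7z^2 - 3z - 5
  -4z^5 - 6z^4 + 7z^3 + 8z^2 - 7z - 5
= -4z^5 - 6z^4 + 4z^3 + z^2 - 10z - 10


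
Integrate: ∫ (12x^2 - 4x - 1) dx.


Reverse power rule on each term:
  ∫ 12x^2 dx = 4x^3
  ∫ -4x dx = -2x^2
  ∫ -1 dx = -x
F(x) = 4x^3 - 2x^2 - x + C


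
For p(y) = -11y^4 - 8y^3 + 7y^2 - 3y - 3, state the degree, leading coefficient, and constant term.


Highest power of y is 4, with coefficient -11. Constant term is -3.
Degree = 4, leading coefficient = -11, constant term = -3


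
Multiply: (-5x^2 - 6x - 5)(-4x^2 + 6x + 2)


Distribute each term of the first polynomial:
  (-5x^2)(-4x^2 + 6x + 2) = 20x^4 - 30x^3 - 10x^2
  (-6x)(-4x^2 + 6x + 2) = 24x^3 - 36x^2 - 12x
  (-5)(-4x^2 + 6x + 2) = 20x^2 - 30x - 10
Sum: 20x^4 - 6x^3 - 26x^2 - 42x - 10


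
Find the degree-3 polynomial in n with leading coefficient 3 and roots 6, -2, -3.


p(n) = 3(n - 6)(n + 2)(n + 3)
Expand: 3n^3 - 3n^2 - 72n - 108


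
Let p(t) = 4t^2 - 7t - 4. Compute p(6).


Using direct substitution:
  4 * (6)^2 = 144
  -7 * (6)^1 = -42
  constant: -4
Sum = 144 - 42 - 4 = 98


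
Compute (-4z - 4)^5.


Expand (-4z - 4)^5 by repeated multiplication:
  (-4z - 4)^2 = 16z^2 + 32z + 16
  (-4z - 4)^3 = -64z^3 - 192z^2 - 192z - 64
  (-4z - 4)^4 = 256z^4 + 1024z^3 + 1536z^2 + 1024z + 256
= -1024z^5 - 5120z^4 - 10240z^3 - 10240z^2 - 5120z - 1024


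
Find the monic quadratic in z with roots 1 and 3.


p(z) = (z - 1)(z - 3)
Expand: z^2 - 4z + 3


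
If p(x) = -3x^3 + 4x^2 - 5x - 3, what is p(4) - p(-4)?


p(4) = -151
p(-4) = 273
p(4) - p(-4) = -151 - 273 = -424


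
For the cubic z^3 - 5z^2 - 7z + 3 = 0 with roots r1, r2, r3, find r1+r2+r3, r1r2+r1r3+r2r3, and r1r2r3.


Monic cubic z^3+bz^2+cz+d=0: sum=-b, pairwise sum=c, product=-d.
b=-5, c=-7, d=3
r1+r2+r3 = 5
r1r2+r1r3+r2r3 = -7
r1r2r3 = -3


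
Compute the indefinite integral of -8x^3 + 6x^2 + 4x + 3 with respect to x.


Reverse power rule on each term:
  ∫ -8x^3 dx = -2x^4
  ∫ 6x^2 dx = 2x^3
  ∫ 4x dx = 2x^2
  ∫ 3 dx = 3x
F(x) = -2x^4 + 2x^3 + 2x^2 + 3x + C


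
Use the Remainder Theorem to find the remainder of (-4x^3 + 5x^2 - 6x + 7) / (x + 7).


By the Remainder Theorem, the remainder equals p(-7):
  -4*(-7)^3 = 1372
  5*(-7)^2 = 245
  -6*(-7)^1 = 42
  constant: 7
Sum: 1372 + 245 + 42 + 7 = 1666


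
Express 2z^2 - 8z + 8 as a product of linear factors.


Roots satisfy r1 + r2 = -b/a = 4 and r1*r2 = c/a = 4.
So r1 = 2, r2 = 2.
2z^2 - 8z + 8 = 2(z - r1)(z - r2) = 2(z - 2)(z - 2)


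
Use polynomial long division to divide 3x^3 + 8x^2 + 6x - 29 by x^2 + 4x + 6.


(3x^3 + 8x^2 + 6x - 29) / (x^2 + 4x + 6)
Step 1: 3x * (x^2 + 4x + 6) = 3x^3 + 12x^2 + 18x; subtract.
Step 2: -4 * (x^2 + 4x + 6) = -4x^2 - 16x - 24; subtract.
Quotient: 3x - 4, Remainder: 4x - 5


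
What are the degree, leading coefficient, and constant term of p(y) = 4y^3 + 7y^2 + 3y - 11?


Highest power of y is 3, with coefficient 4. Constant term is -11.
Degree = 3, leading coefficient = 4, constant term = -11


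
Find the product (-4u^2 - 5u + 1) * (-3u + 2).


Distribute each term of the first polynomial:
  (-4u^2)(-3u + 2) = 12u^3 - 8u^2
  (-5u)(-3u + 2) = 15u^2 - 10u
  (1)(-3u + 2) = -3u + 2
Sum: 12u^3 + 7u^2 - 13u + 2


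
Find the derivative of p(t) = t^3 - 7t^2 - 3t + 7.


Apply the power rule term by term:
  d/dt(t^3) = 3t^2
  d/dt(-7t^2) = -14t
  d/dt(-3t) = -3
  d/dt(7) = 0
p'(t) = 3t^2 - 14t - 3


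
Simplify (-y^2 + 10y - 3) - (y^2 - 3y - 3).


Distribute the minus sign:
  (-y^2 + 10y - 3)
- (y^2 - 3y - 3)
Negate second polynomial: -y^2 + 3y + 3
Add: -2y^2 + 13y


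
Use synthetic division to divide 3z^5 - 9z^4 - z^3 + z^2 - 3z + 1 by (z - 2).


Synthetic division with c = 2. Coefficients: 3, -9, -1, 1, -3, 1
Bring down 3.
  3 * 2 = 6; 6 - 9 = -3
  -3 * 2 = -6; -6 - 1 = -7
  -7 * 2 = -14; -14 + 1 = -13
  -13 * 2 = -26; -26 - 3 = -29
  -29 * 2 = -58; -58 + 1 = -57
Quotient: 3z^4 - 3z^3 - 7z^2 - 13z - 29, Remainder: -57


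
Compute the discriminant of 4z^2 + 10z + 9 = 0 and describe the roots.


D = b^2 - 4ac = (10)^2 - 4(4)(9) = 100 - 144 = -44
Since D < 0: two complex conjugate roots (no real roots)


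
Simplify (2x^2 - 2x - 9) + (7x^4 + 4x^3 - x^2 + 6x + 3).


Align terms by degree and add:
  2x^2 - 2x - 9
+ 7x^4 + 4x^3 - x^2 + 6x + 3
= 7x^4 + 4x^3 + x^2 + 4x - 6


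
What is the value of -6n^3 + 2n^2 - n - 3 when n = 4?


Using direct substitution:
  -6 * (4)^3 = -384
  2 * (4)^2 = 32
  -1 * (4)^1 = -4
  constant: -3
Sum = -384 + 32 - 4 - 3 = -359


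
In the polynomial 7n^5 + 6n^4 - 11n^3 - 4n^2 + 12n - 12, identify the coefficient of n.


Read off the coefficient of n: 12


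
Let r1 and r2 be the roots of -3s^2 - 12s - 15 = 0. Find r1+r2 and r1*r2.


For as^2+bs+c=0: sum = -b/a, product = c/a.
a=-3, b=-12, c=-15
Sum = -(-12)/-3 = -4
Product = (-15)/-3 = 5


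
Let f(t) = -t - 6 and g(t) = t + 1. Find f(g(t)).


Substitute g(t) into f:
f(g(t)) = -1*(t + 1) + (-6)
Expand and combine: -t - 7


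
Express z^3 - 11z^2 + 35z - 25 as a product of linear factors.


Try integer roots (divisors of -25). z=5: p(5)=0.
Divide out (z - 5): quotient is z^2 - 6z + 5.
Factor the quadratic: (z - 5)(z - 1)
Result: (z - 5)(z - 5)(z - 1)


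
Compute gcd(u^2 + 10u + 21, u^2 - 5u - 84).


Factor each:
  u^2 + 10u + 21 = (u + 7)(u + 3)
  u^2 - 5u - 84 = (u + 7)(u - 12)
Common monic factor: u + 7


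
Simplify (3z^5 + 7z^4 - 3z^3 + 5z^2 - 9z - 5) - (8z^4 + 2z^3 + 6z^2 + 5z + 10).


Distribute the minus sign:
  (3z^5 + 7z^4 - 3z^3 + 5z^2 - 9z - 5)
- (8z^4 + 2z^3 + 6z^2 + 5z + 10)
Negate second polynomial: -8z^4 - 2z^3 - 6z^2 - 5z - 10
Add: 3z^5 - z^4 - 5z^3 - z^2 - 14z - 15


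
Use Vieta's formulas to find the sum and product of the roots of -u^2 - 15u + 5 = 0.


For au^2+bu+c=0: sum = -b/a, product = c/a.
a=-1, b=-15, c=5
Sum = -(-15)/-1 = -15
Product = (5)/-1 = -5


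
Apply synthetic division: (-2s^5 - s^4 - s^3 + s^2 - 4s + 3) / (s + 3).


Synthetic division with c = -3. Coefficients: -2, -1, -1, 1, -4, 3
Bring down -2.
  -2 * -3 = 6; 6 - 1 = 5
  5 * -3 = -15; -15 - 1 = -16
  -16 * -3 = 48; 48 + 1 = 49
  49 * -3 = -147; -147 - 4 = -151
  -151 * -3 = 453; 453 + 3 = 456
Quotient: -2s^4 + 5s^3 - 16s^2 + 49s - 151, Remainder: 456


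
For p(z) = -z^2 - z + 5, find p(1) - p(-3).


p(1) = 3
p(-3) = -1
p(1) - p(-3) = 3 + 1 = 4


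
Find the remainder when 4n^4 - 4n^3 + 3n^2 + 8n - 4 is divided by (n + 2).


By the Remainder Theorem, the remainder equals p(-2):
  4*(-2)^4 = 64
  -4*(-2)^3 = 32
  3*(-2)^2 = 12
  8*(-2)^1 = -16
  constant: -4
Sum: 64 + 32 + 12 - 16 - 4 = 88


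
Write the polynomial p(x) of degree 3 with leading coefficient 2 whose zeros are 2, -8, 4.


p(x) = 2(x - 2)(x + 8)(x - 4)
Expand: 2x^3 + 4x^2 - 80x + 128


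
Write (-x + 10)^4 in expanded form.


Expand (-x + 10)^4 by repeated multiplication:
  (-x + 10)^2 = x^2 - 20x + 100
  (-x + 10)^3 = -x^3 + 30x^2 - 300x + 1000
= x^4 - 40x^3 + 600x^2 - 4000x + 10000


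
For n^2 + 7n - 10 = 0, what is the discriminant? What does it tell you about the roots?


D = b^2 - 4ac = (7)^2 - 4(1)(-10) = 49 + 40 = 89
Since D > 0: two distinct irrational roots


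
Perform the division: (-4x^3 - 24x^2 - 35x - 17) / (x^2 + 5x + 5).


(-4x^3 - 24x^2 - 35x - 17) / (x^2 + 5x + 5)
Step 1: -4x * (x^2 + 5x + 5) = -4x^3 - 20x^2 - 20x; subtract.
Step 2: -4 * (x^2 + 5x + 5) = -4x^2 - 20x - 20; subtract.
Quotient: -4x - 4, Remainder: 5x + 3


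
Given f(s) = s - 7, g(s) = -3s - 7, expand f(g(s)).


Substitute g(s) into f:
f(g(s)) = 1*(-3s - 7) + (-7)
Expand and combine: -3s - 14


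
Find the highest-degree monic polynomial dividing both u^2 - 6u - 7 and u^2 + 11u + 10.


Factor each:
  u^2 - 6u - 7 = (u + 1)(u - 7)
  u^2 + 11u + 10 = (u + 1)(u + 10)
Common monic factor: u + 1


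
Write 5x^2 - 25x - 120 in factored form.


Roots satisfy r1 + r2 = -b/a = 5 and r1*r2 = c/a = -24.
So r1 = -3, r2 = 8.
5x^2 - 25x - 120 = 5(x - r1)(x - r2) = 5(x + 3)(x - 8)


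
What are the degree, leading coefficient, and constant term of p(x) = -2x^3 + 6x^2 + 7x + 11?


Highest power of x is 3, with coefficient -2. Constant term is 11.
Degree = 3, leading coefficient = -2, constant term = 11


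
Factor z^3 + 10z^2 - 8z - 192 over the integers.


Try integer roots (divisors of -192). z=-8: p(-8)=0.
Divide out (z + 8): quotient is z^2 + 2z - 24.
Factor the quadratic: (z + 6)(z - 4)
Result: (z + 8)(z + 6)(z - 4)


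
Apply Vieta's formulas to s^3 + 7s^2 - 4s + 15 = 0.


Monic cubic s^3+bs^2+cs+d=0: sum=-b, pairwise sum=c, product=-d.
b=7, c=-4, d=15
r1+r2+r3 = -7
r1r2+r1r3+r2r3 = -4
r1r2r3 = -15


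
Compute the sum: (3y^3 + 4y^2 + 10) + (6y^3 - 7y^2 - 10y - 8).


Align terms by degree and add:
  3y^3 + 4y^2 + 10
+ 6y^3 - 7y^2 - 10y - 8
= 9y^3 - 3y^2 - 10y + 2


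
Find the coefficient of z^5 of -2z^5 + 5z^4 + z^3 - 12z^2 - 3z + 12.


Read off the coefficient of z^5: -2


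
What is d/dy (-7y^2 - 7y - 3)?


Apply the power rule term by term:
  d/dy(-7y^2) = -14y
  d/dy(-7y) = -7
  d/dy(-3) = 0
p'(y) = -14y - 7


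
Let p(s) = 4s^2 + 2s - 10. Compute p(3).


Using direct substitution:
  4 * (3)^2 = 36
  2 * (3)^1 = 6
  constant: -10
Sum = 36 + 6 - 10 = 32


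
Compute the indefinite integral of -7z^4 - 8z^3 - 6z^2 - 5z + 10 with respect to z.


Reverse power rule on each term:
  ∫ -7z^4 dz = -(7/5)z^5
  ∫ -8z^3 dz = -2z^4
  ∫ -6z^2 dz = -2z^3
  ∫ -5z dz = -(5/2)z^2
  ∫ 10 dz = 10z
F(z) = -(7/5)z^5 - 2z^4 - 2z^3 - (5/2)z^2 + 10z + C


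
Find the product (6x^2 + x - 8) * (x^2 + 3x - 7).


Distribute each term of the first polynomial:
  (6x^2)(x^2 + 3x - 7) = 6x^4 + 18x^3 - 42x^2
  (x)(x^2 + 3x - 7) = x^3 + 3x^2 - 7x
  (-8)(x^2 + 3x - 7) = -8x^2 - 24x + 56
Sum: 6x^4 + 19x^3 - 47x^2 - 31x + 56


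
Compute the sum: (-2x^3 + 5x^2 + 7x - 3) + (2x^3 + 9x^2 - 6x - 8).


Align terms by degree and add:
  -2x^3 + 5x^2 + 7x - 3
+ 2x^3 + 9x^2 - 6x - 8
= 14x^2 + x - 11


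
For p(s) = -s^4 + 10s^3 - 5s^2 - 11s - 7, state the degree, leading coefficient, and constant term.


Highest power of s is 4, with coefficient -1. Constant term is -7.
Degree = 4, leading coefficient = -1, constant term = -7


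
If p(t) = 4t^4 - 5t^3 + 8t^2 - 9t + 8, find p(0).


Using direct substitution:
  4 * (0)^4 = 0
  -5 * (0)^3 = 0
  8 * (0)^2 = 0
  -9 * (0)^1 = 0
  constant: 8
Sum = 0 + 0 + 0 + 0 + 8 = 8


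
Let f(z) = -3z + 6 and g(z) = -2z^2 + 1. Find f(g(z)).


Substitute g(z) into f:
f(g(z)) = -3*(-2z^2 + 1) + 6
Expand and combine: 6z^2 + 3


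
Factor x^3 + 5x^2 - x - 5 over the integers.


Try integer roots (divisors of -5). x=-5: p(-5)=0.
Divide out (x + 5): quotient is x^2 - 1.
Factor the quadratic: (x + 1)(x - 1)
Result: (x + 5)(x + 1)(x - 1)


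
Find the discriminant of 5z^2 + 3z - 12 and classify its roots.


D = b^2 - 4ac = (3)^2 - 4(5)(-12) = 9 + 240 = 249
Since D > 0: two distinct irrational roots


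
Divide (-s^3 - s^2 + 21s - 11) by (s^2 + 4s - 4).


(-s^3 - s^2 + 21s - 11) / (s^2 + 4s - 4)
Step 1: -s * (s^2 + 4s - 4) = -s^3 - 4s^2 + 4s; subtract.
Step 2: 3 * (s^2 + 4s - 4) = 3s^2 + 12s - 12; subtract.
Quotient: -s + 3, Remainder: 5s + 1


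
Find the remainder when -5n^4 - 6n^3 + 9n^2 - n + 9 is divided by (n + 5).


By the Remainder Theorem, the remainder equals p(-5):
  -5*(-5)^4 = -3125
  -6*(-5)^3 = 750
  9*(-5)^2 = 225
  -1*(-5)^1 = 5
  constant: 9
Sum: -3125 + 750 + 225 + 5 + 9 = -2136


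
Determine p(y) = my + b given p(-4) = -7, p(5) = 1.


p(y) = my + b. Using p(-4)=-7, p(5)=1:
m = (-7 - 1)/(-4 - 5) = -8/-9 = 8/9
b = -7 - m*(-4) = -7 + 32/9 = -31/9
p(y) = (8/9)y - (31/9)


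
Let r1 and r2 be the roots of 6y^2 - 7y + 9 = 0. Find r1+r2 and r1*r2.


For ay^2+by+c=0: sum = -b/a, product = c/a.
a=6, b=-7, c=9
Sum = -(-7)/6 = 7/6
Product = (9)/6 = 3/2


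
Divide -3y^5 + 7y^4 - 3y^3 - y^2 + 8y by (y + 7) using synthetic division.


Synthetic division with c = -7. Coefficients: -3, 7, -3, -1, 8, 0
Bring down -3.
  -3 * -7 = 21; 21 + 7 = 28
  28 * -7 = -196; -196 - 3 = -199
  -199 * -7 = 1393; 1393 - 1 = 1392
  1392 * -7 = -9744; -9744 + 8 = -9736
  -9736 * -7 = 68152; 68152 + 0 = 68152
Quotient: -3y^4 + 28y^3 - 199y^2 + 1392y - 9736, Remainder: 68152


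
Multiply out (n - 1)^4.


Expand (n - 1)^4 by repeated multiplication:
  (n - 1)^2 = n^2 - 2n + 1
  (n - 1)^3 = n^3 - 3n^2 + 3n - 1
= n^4 - 4n^3 + 6n^2 - 4n + 1


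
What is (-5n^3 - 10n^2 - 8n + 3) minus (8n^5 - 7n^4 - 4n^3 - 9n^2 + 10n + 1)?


Distribute the minus sign:
  (-5n^3 - 10n^2 - 8n + 3)
- (8n^5 - 7n^4 - 4n^3 - 9n^2 + 10n + 1)
Negate second polynomial: -8n^5 + 7n^4 + 4n^3 + 9n^2 - 10n - 1
Add: -8n^5 + 7n^4 - n^3 - n^2 - 18n + 2


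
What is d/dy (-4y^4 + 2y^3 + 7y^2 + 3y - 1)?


Apply the power rule term by term:
  d/dy(-4y^4) = -16y^3
  d/dy(2y^3) = 6y^2
  d/dy(7y^2) = 14y
  d/dy(3y) = 3
  d/dy(-1) = 0
p'(y) = -16y^3 + 6y^2 + 14y + 3


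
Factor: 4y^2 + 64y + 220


Roots satisfy r1 + r2 = -b/a = -16 and r1*r2 = c/a = 55.
So r1 = -11, r2 = -5.
4y^2 + 64y + 220 = 4(y - r1)(y - r2) = 4(y + 11)(y + 5)


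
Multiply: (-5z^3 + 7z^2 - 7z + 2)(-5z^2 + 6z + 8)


Distribute each term of the first polynomial:
  (-5z^3)(-5z^2 + 6z + 8) = 25z^5 - 30z^4 - 40z^3
  (7z^2)(-5z^2 + 6z + 8) = -35z^4 + 42z^3 + 56z^2
  (-7z)(-5z^2 + 6z + 8) = 35z^3 - 42z^2 - 56z
  (2)(-5z^2 + 6z + 8) = -10z^2 + 12z + 16
Sum: 25z^5 - 65z^4 + 37z^3 + 4z^2 - 44z + 16


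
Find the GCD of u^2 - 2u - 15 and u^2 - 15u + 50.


Factor each:
  u^2 - 2u - 15 = (u - 5)(u + 3)
  u^2 - 15u + 50 = (u - 5)(u - 10)
Common monic factor: u - 5
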